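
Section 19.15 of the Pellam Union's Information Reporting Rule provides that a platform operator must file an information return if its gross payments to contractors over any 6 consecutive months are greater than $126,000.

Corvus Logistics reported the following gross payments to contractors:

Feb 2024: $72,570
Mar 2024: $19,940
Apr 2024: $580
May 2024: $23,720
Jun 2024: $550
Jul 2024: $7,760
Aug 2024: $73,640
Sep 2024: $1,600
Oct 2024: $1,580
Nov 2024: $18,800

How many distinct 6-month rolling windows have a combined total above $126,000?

1

Feb 2024–Jul 2024: $72,570 + $19,940 + $580 + $23,720 + $550 + $7,760 = $125,120 (under)
Mar 2024–Aug 2024: $19,940 + $580 + $23,720 + $550 + $7,760 + $73,640 = $126,190 (over)
Apr 2024–Sep 2024: $580 + $23,720 + $550 + $7,760 + $73,640 + $1,600 = $107,850 (under)
May 2024–Oct 2024: $23,720 + $550 + $7,760 + $73,640 + $1,600 + $1,580 = $108,850 (under)
Jun 2024–Nov 2024: $550 + $7,760 + $73,640 + $1,600 + $1,580 + $18,800 = $103,930 (under)
1 window exceeds the threshold.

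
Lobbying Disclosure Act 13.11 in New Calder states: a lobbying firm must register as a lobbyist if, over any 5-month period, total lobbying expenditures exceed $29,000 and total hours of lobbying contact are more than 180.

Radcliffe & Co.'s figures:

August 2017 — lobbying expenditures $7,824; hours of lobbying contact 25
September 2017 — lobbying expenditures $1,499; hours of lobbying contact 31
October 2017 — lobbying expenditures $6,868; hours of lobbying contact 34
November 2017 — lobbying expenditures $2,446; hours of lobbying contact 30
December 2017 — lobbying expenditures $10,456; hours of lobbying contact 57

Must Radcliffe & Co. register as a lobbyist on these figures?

No

Total lobbying expenditures: $7,824 + $1,499 + $6,868 + $2,446 + $10,456 = $29,093 (> $29,000).
Total hours of lobbying contact: 25 + 31 + 34 + 30 + 57 = 177 (≤ 180).
The test is 'and': the rule requires both, and at least one is not exceeded.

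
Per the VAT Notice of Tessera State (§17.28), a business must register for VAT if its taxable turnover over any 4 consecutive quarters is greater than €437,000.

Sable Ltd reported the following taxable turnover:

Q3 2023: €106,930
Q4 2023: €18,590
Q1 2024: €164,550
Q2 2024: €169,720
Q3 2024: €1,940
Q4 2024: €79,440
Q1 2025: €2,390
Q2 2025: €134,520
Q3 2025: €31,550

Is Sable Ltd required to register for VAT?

Yes

Q3 2023–Q2 2024: €106,930 + €18,590 + €164,550 + €169,720 = €459,790 (over)
Q4 2023–Q3 2024: €18,590 + €164,550 + €169,720 + €1,940 = €354,800 (under)
Q1 2024–Q4 2024: €164,550 + €169,720 + €1,940 + €79,440 = €415,650 (under)
Q2 2024–Q1 2025: €169,720 + €1,940 + €79,440 + €2,390 = €253,490 (under)
Q3 2024–Q2 2025: €1,940 + €79,440 + €2,390 + €134,520 = €218,290 (under)
Q4 2024–Q3 2025: €79,440 + €2,390 + €134,520 + €31,550 = €247,900 (under)
At least one window exceeds €437,000.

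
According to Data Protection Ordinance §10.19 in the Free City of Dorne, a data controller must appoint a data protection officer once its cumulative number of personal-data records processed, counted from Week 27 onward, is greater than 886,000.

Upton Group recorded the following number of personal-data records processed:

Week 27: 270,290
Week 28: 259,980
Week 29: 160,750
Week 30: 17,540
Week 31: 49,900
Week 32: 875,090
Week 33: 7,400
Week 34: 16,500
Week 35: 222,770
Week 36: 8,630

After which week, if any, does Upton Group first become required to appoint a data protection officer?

Week 32

Through Week 27: 270,290
Through Week 28: 530,270
Through Week 29: 691,020
Through Week 30: 708,560
Through Week 31: 758,460
Through Week 32: 1,633,550 ← exceeds threshold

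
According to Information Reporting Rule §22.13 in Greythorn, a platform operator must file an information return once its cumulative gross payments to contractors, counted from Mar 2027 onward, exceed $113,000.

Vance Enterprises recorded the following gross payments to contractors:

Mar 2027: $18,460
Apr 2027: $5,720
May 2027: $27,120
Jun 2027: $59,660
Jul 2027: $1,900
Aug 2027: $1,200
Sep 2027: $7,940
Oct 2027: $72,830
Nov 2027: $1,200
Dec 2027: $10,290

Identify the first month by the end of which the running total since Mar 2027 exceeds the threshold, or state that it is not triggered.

Through Mar 2027: $18,460
Through Apr 2027: $24,180
Through May 2027: $51,300
Through Jun 2027: $110,960
Through Jul 2027: $112,860
Through Aug 2027: $114,060 ← exceeds threshold

Aug 2027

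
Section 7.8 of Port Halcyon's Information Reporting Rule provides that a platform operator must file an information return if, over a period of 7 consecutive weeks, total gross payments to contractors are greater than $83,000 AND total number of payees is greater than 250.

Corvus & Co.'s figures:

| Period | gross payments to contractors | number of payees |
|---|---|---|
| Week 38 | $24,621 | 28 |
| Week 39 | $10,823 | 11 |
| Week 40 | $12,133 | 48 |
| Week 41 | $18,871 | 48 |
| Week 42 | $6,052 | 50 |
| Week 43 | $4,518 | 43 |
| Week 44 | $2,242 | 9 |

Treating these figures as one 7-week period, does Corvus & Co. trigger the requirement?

Total gross payments to contractors: $24,621 + $10,823 + $12,133 + $18,871 + $6,052 + $4,518 + $2,242 = $79,260 (≤ $83,000).
Total number of payees: 28 + 11 + 48 + 48 + 50 + 43 + 9 = 237 (≤ 250).
The test is 'and': the rule requires both, and at least one is not exceeded.

No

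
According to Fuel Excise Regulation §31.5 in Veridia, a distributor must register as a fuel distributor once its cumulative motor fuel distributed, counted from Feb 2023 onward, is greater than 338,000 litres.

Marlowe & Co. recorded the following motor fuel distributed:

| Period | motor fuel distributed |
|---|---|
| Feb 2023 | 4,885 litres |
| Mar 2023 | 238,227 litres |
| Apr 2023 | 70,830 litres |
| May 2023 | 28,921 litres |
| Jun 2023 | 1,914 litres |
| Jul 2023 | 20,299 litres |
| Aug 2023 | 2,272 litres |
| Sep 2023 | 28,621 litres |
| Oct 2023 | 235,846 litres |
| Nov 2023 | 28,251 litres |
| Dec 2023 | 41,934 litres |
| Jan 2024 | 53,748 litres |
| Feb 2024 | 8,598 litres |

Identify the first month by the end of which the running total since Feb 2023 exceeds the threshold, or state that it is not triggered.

Through Feb 2023: 4,885 litres
Through Mar 2023: 243,112 litres
Through Apr 2023: 313,942 litres
Through May 2023: 342,863 litres ← exceeds threshold

May 2023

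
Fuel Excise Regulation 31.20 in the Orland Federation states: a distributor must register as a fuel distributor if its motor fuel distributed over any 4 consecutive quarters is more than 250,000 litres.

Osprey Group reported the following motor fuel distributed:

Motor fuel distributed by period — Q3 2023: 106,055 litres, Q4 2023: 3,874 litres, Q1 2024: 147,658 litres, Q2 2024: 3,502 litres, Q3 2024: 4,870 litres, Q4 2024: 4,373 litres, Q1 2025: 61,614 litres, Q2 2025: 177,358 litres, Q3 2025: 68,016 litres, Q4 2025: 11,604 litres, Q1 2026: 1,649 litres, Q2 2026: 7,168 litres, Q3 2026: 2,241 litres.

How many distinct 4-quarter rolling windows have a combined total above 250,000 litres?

4

Q3 2023–Q2 2024: 106,055 litres + 3,874 litres + 147,658 litres + 3,502 litres = 261,089 litres (over)
Q4 2023–Q3 2024: 3,874 litres + 147,658 litres + 3,502 litres + 4,870 litres = 159,904 litres (under)
Q1 2024–Q4 2024: 147,658 litres + 3,502 litres + 4,870 litres + 4,373 litres = 160,403 litres (under)
Q2 2024–Q1 2025: 3,502 litres + 4,870 litres + 4,373 litres + 61,614 litres = 74,359 litres (under)
Q3 2024–Q2 2025: 4,870 litres + 4,373 litres + 61,614 litres + 177,358 litres = 248,215 litres (under)
Q4 2024–Q3 2025: 4,373 litres + 61,614 litres + 177,358 litres + 68,016 litres = 311,361 litres (over)
Q1 2025–Q4 2025: 61,614 litres + 177,358 litres + 68,016 litres + 11,604 litres = 318,592 litres (over)
Q2 2025–Q1 2026: 177,358 litres + 68,016 litres + 11,604 litres + 1,649 litres = 258,627 litres (over)
Q3 2025–Q2 2026: 68,016 litres + 11,604 litres + 1,649 litres + 7,168 litres = 88,437 litres (under)
Q4 2025–Q3 2026: 11,604 litres + 1,649 litres + 7,168 litres + 2,241 litres = 22,662 litres (under)
4 windows exceed the threshold.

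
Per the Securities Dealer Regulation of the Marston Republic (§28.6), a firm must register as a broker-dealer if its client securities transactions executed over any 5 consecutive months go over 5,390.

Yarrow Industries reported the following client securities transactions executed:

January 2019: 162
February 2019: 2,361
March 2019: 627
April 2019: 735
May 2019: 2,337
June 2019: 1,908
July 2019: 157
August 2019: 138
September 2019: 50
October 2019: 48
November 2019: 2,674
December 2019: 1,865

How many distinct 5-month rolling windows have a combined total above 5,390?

January 2019–May 2019: 162 + 2,361 + 627 + 735 + 2,337 = 6,222 (over)
February 2019–June 2019: 2,361 + 627 + 735 + 2,337 + 1,908 = 7,968 (over)
March 2019–July 2019: 627 + 735 + 2,337 + 1,908 + 157 = 5,764 (over)
April 2019–August 2019: 735 + 2,337 + 1,908 + 157 + 138 = 5,275 (under)
May 2019–September 2019: 2,337 + 1,908 + 157 + 138 + 50 = 4,590 (under)
June 2019–October 2019: 1,908 + 157 + 138 + 50 + 48 = 2,301 (under)
July 2019–November 2019: 157 + 138 + 50 + 48 + 2,674 = 3,067 (under)
August 2019–December 2019: 138 + 50 + 48 + 2,674 + 1,865 = 4,775 (under)
3 windows exceed the threshold.

3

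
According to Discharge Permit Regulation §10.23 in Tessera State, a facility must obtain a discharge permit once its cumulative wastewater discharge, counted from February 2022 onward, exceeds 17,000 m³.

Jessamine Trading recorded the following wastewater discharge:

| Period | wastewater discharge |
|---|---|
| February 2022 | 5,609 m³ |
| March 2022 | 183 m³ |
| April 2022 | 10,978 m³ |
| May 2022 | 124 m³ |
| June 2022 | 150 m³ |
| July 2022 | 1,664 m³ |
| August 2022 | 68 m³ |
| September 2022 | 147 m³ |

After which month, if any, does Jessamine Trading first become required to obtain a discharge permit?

Through February 2022: 5,609 m³
Through March 2022: 5,792 m³
Through April 2022: 16,770 m³
Through May 2022: 16,894 m³
Through June 2022: 17,044 m³ ← exceeds threshold

June 2022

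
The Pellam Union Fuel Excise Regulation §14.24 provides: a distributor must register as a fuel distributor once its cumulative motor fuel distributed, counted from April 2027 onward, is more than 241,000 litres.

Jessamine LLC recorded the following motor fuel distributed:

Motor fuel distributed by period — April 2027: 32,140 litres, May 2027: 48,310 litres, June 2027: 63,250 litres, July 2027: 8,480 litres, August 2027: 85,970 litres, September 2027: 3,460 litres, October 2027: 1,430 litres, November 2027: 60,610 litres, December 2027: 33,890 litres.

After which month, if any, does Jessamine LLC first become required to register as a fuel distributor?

September 2027

Through April 2027: 32,140 litres
Through May 2027: 80,450 litres
Through June 2027: 143,700 litres
Through July 2027: 152,180 litres
Through August 2027: 238,150 litres
Through September 2027: 241,610 litres ← exceeds threshold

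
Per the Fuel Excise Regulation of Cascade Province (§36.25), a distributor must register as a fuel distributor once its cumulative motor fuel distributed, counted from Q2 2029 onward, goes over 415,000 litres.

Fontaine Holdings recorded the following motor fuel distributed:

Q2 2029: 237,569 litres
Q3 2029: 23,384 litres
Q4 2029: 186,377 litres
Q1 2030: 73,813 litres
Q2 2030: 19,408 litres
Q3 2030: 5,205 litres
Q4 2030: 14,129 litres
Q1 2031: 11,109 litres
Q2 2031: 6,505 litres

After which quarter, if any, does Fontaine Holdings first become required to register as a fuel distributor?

Q4 2029

Through Q2 2029: 237,569 litres
Through Q3 2029: 260,953 litres
Through Q4 2029: 447,330 litres ← exceeds threshold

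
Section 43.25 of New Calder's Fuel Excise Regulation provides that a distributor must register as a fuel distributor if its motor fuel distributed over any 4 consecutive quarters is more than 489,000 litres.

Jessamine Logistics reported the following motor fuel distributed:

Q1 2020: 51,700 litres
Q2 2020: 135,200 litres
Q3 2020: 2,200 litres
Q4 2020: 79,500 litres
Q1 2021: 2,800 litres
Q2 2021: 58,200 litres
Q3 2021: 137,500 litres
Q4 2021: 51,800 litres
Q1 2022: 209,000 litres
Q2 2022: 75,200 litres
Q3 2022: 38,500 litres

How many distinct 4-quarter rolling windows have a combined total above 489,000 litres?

Q1 2020–Q4 2020: 51,700 litres + 135,200 litres + 2,200 litres + 79,500 litres = 268,600 litres (under)
Q2 2020–Q1 2021: 135,200 litres + 2,200 litres + 79,500 litres + 2,800 litres = 219,700 litres (under)
Q3 2020–Q2 2021: 2,200 litres + 79,500 litres + 2,800 litres + 58,200 litres = 142,700 litres (under)
Q4 2020–Q3 2021: 79,500 litres + 2,800 litres + 58,200 litres + 137,500 litres = 278,000 litres (under)
Q1 2021–Q4 2021: 2,800 litres + 58,200 litres + 137,500 litres + 51,800 litres = 250,300 litres (under)
Q2 2021–Q1 2022: 58,200 litres + 137,500 litres + 51,800 litres + 209,000 litres = 456,500 litres (under)
Q3 2021–Q2 2022: 137,500 litres + 51,800 litres + 209,000 litres + 75,200 litres = 473,500 litres (under)
Q4 2021–Q3 2022: 51,800 litres + 209,000 litres + 75,200 litres + 38,500 litres = 374,500 litres (under)
0 windows exceed the threshold.

0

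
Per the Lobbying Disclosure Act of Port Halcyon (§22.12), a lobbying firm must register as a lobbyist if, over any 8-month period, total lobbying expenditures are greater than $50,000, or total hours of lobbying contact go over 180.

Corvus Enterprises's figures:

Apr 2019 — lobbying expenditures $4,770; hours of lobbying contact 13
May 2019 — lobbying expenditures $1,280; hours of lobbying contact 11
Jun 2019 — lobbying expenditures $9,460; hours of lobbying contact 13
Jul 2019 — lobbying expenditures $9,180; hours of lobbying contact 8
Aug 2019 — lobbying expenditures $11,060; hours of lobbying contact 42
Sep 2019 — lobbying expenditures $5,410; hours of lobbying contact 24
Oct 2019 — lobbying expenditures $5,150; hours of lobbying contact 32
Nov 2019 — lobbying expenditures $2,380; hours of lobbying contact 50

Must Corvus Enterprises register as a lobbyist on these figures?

Yes

Total lobbying expenditures: $4,770 + $1,280 + $9,460 + $9,180 + $11,060 + $5,410 + $5,150 + $2,380 = $48,690 (≤ $50,000).
Total hours of lobbying contact: 13 + 11 + 13 + 8 + 42 + 24 + 32 + 50 = 193 (> 180).
The test is 'or': at least one threshold is exceeded.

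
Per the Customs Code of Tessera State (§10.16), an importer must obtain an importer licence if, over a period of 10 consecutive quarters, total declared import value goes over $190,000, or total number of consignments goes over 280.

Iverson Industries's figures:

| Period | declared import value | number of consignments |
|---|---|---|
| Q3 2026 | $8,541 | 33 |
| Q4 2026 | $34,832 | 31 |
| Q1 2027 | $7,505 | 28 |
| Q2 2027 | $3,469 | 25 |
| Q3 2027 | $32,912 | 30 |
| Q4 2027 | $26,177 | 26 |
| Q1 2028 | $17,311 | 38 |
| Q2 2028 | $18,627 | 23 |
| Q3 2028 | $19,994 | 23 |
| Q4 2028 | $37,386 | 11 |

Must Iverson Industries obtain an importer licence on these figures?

Total declared import value: $8,541 + $34,832 + $7,505 + $3,469 + $32,912 + $26,177 + $17,311 + $18,627 + $19,994 + $37,386 = $206,754 (> $190,000).
Total number of consignments: 33 + 31 + 28 + 25 + 30 + 26 + 38 + 23 + 23 + 11 = 268 (≤ 280).
The test is 'or': at least one threshold is exceeded.

Yes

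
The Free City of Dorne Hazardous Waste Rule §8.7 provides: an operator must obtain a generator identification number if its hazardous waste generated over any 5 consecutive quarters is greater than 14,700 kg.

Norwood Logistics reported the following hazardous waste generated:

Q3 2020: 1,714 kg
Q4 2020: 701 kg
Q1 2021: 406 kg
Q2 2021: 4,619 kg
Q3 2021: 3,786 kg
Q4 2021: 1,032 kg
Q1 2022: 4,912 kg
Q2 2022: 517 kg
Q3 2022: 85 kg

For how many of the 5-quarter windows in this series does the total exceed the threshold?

2

Q3 2020–Q3 2021: 1,714 kg + 701 kg + 406 kg + 4,619 kg + 3,786 kg = 11,226 kg (under)
Q4 2020–Q4 2021: 701 kg + 406 kg + 4,619 kg + 3,786 kg + 1,032 kg = 10,544 kg (under)
Q1 2021–Q1 2022: 406 kg + 4,619 kg + 3,786 kg + 1,032 kg + 4,912 kg = 14,755 kg (over)
Q2 2021–Q2 2022: 4,619 kg + 3,786 kg + 1,032 kg + 4,912 kg + 517 kg = 14,866 kg (over)
Q3 2021–Q3 2022: 3,786 kg + 1,032 kg + 4,912 kg + 517 kg + 85 kg = 10,332 kg (under)
2 windows exceed the threshold.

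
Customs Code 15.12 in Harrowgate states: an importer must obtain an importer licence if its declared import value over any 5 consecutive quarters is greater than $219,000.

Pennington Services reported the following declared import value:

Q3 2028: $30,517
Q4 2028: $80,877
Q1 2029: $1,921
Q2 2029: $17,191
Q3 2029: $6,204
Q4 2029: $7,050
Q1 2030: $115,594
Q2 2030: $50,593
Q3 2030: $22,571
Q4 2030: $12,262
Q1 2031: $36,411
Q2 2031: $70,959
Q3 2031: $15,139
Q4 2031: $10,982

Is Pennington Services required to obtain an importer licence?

Q3 2028–Q3 2029: $30,517 + $80,877 + $1,921 + $17,191 + $6,204 = $136,710 (under)
Q4 2028–Q4 2029: $80,877 + $1,921 + $17,191 + $6,204 + $7,050 = $113,243 (under)
Q1 2029–Q1 2030: $1,921 + $17,191 + $6,204 + $7,050 + $115,594 = $147,960 (under)
Q2 2029–Q2 2030: $17,191 + $6,204 + $7,050 + $115,594 + $50,593 = $196,632 (under)
Q3 2029–Q3 2030: $6,204 + $7,050 + $115,594 + $50,593 + $22,571 = $202,012 (under)
Q4 2029–Q4 2030: $7,050 + $115,594 + $50,593 + $22,571 + $12,262 = $208,070 (under)
Q1 2030–Q1 2031: $115,594 + $50,593 + $22,571 + $12,262 + $36,411 = $237,431 (over)
Q2 2030–Q2 2031: $50,593 + $22,571 + $12,262 + $36,411 + $70,959 = $192,796 (under)
Q3 2030–Q3 2031: $22,571 + $12,262 + $36,411 + $70,959 + $15,139 = $157,342 (under)
Q4 2030–Q4 2031: $12,262 + $36,411 + $70,959 + $15,139 + $10,982 = $145,753 (under)
At least one window exceeds $219,000.

Yes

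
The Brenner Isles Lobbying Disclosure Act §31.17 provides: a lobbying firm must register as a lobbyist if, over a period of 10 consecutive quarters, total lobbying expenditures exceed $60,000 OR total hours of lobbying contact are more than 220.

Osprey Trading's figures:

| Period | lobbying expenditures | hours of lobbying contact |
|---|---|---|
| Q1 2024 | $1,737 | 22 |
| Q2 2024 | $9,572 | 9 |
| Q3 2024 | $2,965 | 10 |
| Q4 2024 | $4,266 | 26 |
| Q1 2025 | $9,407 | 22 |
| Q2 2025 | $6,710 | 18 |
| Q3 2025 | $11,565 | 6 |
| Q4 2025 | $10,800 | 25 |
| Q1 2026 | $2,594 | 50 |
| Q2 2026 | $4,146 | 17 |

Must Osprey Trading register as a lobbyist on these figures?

Total lobbying expenditures: $1,737 + $9,572 + $2,965 + $4,266 + $9,407 + $6,710 + $11,565 + $10,800 + $2,594 + $4,146 = $63,762 (> $60,000).
Total hours of lobbying contact: 22 + 9 + 10 + 26 + 22 + 18 + 6 + 25 + 50 + 17 = 205 (≤ 220).
The test is 'or': at least one threshold is exceeded.

Yes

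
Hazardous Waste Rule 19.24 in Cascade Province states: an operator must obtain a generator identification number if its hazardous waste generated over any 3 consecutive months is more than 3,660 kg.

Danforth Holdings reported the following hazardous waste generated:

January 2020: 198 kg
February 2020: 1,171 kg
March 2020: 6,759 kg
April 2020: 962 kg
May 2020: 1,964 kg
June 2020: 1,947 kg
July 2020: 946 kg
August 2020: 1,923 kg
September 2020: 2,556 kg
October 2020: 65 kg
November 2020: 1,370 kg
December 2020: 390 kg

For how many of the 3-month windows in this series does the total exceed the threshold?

January 2020–March 2020: 198 kg + 1,171 kg + 6,759 kg = 8,128 kg (over)
February 2020–April 2020: 1,171 kg + 6,759 kg + 962 kg = 8,892 kg (over)
March 2020–May 2020: 6,759 kg + 962 kg + 1,964 kg = 9,685 kg (over)
April 2020–June 2020: 962 kg + 1,964 kg + 1,947 kg = 4,873 kg (over)
May 2020–July 2020: 1,964 kg + 1,947 kg + 946 kg = 4,857 kg (over)
June 2020–August 2020: 1,947 kg + 946 kg + 1,923 kg = 4,816 kg (over)
July 2020–September 2020: 946 kg + 1,923 kg + 2,556 kg = 5,425 kg (over)
August 2020–October 2020: 1,923 kg + 2,556 kg + 65 kg = 4,544 kg (over)
September 2020–November 2020: 2,556 kg + 65 kg + 1,370 kg = 3,991 kg (over)
October 2020–December 2020: 65 kg + 1,370 kg + 390 kg = 1,825 kg (under)
9 windows exceed the threshold.

9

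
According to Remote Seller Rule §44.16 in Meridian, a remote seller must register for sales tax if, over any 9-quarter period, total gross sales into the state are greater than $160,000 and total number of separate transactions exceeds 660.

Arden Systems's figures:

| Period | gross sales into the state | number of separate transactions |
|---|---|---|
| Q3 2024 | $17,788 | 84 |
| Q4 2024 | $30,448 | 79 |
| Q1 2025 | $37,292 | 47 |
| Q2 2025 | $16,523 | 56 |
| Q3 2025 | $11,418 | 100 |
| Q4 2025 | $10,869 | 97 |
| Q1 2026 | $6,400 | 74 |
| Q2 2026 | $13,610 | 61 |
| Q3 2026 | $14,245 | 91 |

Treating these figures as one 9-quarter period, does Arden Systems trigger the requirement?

Total gross sales into the state: $17,788 + $30,448 + $37,292 + $16,523 + $11,418 + $10,869 + $6,400 + $13,610 + $14,245 = $158,593 (≤ $160,000).
Total number of separate transactions: 84 + 79 + 47 + 56 + 100 + 97 + 74 + 61 + 91 = 689 (> 660).
The test is 'and': the rule requires both, and at least one is not exceeded.

No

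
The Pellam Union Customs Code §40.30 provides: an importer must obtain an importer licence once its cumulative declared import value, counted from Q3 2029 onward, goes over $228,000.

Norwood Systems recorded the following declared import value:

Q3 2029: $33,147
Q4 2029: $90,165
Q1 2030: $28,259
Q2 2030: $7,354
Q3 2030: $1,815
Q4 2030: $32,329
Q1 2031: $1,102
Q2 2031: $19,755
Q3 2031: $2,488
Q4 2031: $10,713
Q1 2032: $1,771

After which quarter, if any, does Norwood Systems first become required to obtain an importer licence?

Through Q3 2029: $33,147
Through Q4 2029: $123,312
Through Q1 2030: $151,571
Through Q2 2030: $158,925
Through Q3 2030: $160,740
Through Q4 2030: $193,069
Through Q1 2031: $194,171
Through Q2 2031: $213,926
Through Q3 2031: $216,414
Through Q4 2031: $227,127
Through Q1 2032: $228,898 ← exceeds threshold

Q1 2032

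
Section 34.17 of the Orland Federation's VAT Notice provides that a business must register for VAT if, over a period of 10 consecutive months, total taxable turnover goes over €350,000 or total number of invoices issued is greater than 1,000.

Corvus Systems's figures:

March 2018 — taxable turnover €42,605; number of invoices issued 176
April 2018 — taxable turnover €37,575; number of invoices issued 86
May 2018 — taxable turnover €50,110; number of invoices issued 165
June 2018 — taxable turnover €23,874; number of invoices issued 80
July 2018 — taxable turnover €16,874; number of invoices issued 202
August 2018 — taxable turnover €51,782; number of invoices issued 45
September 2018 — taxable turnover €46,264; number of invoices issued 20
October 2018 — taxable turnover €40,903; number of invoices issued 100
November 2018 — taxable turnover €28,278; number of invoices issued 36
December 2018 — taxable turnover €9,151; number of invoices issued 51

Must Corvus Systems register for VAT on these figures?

No

Total taxable turnover: €42,605 + €37,575 + €50,110 + €23,874 + €16,874 + €51,782 + €46,264 + €40,903 + €28,278 + €9,151 = €347,416 (≤ €350,000).
Total number of invoices issued: 176 + 86 + 165 + 80 + 202 + 45 + 20 + 100 + 36 + 51 = 961 (≤ 1,000).
The test is 'or': neither threshold is exceeded.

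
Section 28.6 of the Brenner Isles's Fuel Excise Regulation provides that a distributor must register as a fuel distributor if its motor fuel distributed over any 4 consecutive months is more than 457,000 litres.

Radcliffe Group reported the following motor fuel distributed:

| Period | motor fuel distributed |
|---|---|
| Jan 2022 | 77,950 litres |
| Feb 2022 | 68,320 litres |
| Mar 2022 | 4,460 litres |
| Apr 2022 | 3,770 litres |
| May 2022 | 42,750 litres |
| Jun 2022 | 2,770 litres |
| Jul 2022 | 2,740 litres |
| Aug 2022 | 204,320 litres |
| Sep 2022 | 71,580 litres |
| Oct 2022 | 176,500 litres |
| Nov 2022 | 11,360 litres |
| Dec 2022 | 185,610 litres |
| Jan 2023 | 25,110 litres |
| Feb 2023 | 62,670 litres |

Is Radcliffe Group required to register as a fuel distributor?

Jan 2022–Apr 2022: 77,950 litres + 68,320 litres + 4,460 litres + 3,770 litres = 154,500 litres (under)
Feb 2022–May 2022: 68,320 litres + 4,460 litres + 3,770 litres + 42,750 litres = 119,300 litres (under)
Mar 2022–Jun 2022: 4,460 litres + 3,770 litres + 42,750 litres + 2,770 litres = 53,750 litres (under)
Apr 2022–Jul 2022: 3,770 litres + 42,750 litres + 2,770 litres + 2,740 litres = 52,030 litres (under)
May 2022–Aug 2022: 42,750 litres + 2,770 litres + 2,740 litres + 204,320 litres = 252,580 litres (under)
Jun 2022–Sep 2022: 2,770 litres + 2,740 litres + 204,320 litres + 71,580 litres = 281,410 litres (under)
Jul 2022–Oct 2022: 2,740 litres + 204,320 litres + 71,580 litres + 176,500 litres = 455,140 litres (under)
Aug 2022–Nov 2022: 204,320 litres + 71,580 litres + 176,500 litres + 11,360 litres = 463,760 litres (over)
Sep 2022–Dec 2022: 71,580 litres + 176,500 litres + 11,360 litres + 185,610 litres = 445,050 litres (under)
Oct 2022–Jan 2023: 176,500 litres + 11,360 litres + 185,610 litres + 25,110 litres = 398,580 litres (under)
Nov 2022–Feb 2023: 11,360 litres + 185,610 litres + 25,110 litres + 62,670 litres = 284,750 litres (under)
At least one window exceeds 457,000 litres.

Yes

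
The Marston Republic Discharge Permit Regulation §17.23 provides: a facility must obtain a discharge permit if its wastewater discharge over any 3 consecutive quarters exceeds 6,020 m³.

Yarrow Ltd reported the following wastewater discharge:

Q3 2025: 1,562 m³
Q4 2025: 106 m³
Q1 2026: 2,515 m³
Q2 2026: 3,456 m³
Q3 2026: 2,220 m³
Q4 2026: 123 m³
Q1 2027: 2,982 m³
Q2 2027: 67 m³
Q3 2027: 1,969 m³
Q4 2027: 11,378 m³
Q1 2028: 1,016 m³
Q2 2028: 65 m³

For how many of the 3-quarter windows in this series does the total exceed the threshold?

5

Q3 2025–Q1 2026: 1,562 m³ + 106 m³ + 2,515 m³ = 4,183 m³ (under)
Q4 2025–Q2 2026: 106 m³ + 2,515 m³ + 3,456 m³ = 6,077 m³ (over)
Q1 2026–Q3 2026: 2,515 m³ + 3,456 m³ + 2,220 m³ = 8,191 m³ (over)
Q2 2026–Q4 2026: 3,456 m³ + 2,220 m³ + 123 m³ = 5,799 m³ (under)
Q3 2026–Q1 2027: 2,220 m³ + 123 m³ + 2,982 m³ = 5,325 m³ (under)
Q4 2026–Q2 2027: 123 m³ + 2,982 m³ + 67 m³ = 3,172 m³ (under)
Q1 2027–Q3 2027: 2,982 m³ + 67 m³ + 1,969 m³ = 5,018 m³ (under)
Q2 2027–Q4 2027: 67 m³ + 1,969 m³ + 11,378 m³ = 13,414 m³ (over)
Q3 2027–Q1 2028: 1,969 m³ + 11,378 m³ + 1,016 m³ = 14,363 m³ (over)
Q4 2027–Q2 2028: 11,378 m³ + 1,016 m³ + 65 m³ = 12,459 m³ (over)
5 windows exceed the threshold.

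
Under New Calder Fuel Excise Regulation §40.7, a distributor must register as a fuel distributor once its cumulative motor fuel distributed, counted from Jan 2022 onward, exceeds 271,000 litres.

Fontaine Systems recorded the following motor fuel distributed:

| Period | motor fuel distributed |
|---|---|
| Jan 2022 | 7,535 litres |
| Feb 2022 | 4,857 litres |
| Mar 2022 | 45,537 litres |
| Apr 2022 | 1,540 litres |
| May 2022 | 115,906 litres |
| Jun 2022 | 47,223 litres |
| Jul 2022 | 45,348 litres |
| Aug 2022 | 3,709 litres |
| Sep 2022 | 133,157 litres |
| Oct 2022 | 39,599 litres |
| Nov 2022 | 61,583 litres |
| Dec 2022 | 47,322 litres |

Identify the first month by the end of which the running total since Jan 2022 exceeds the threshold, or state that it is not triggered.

Through Jan 2022: 7,535 litres
Through Feb 2022: 12,392 litres
Through Mar 2022: 57,929 litres
Through Apr 2022: 59,469 litres
Through May 2022: 175,375 litres
Through Jun 2022: 222,598 litres
Through Jul 2022: 267,946 litres
Through Aug 2022: 271,655 litres ← exceeds threshold

Aug 2022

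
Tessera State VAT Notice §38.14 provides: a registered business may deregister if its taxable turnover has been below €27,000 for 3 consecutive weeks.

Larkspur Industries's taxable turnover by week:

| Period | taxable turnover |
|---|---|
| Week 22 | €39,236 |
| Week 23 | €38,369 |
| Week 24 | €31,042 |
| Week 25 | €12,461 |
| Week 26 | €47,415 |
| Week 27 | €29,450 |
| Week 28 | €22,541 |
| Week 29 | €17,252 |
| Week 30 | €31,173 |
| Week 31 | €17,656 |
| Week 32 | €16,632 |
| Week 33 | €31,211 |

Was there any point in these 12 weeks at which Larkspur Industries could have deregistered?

Weeks below €27,000: Week 25, Week 28, Week 29, Week 31, Week 32.
Longest run of consecutive weeks below the threshold: 2.
2 < 3, so Larkspur Industries never became eligible.

No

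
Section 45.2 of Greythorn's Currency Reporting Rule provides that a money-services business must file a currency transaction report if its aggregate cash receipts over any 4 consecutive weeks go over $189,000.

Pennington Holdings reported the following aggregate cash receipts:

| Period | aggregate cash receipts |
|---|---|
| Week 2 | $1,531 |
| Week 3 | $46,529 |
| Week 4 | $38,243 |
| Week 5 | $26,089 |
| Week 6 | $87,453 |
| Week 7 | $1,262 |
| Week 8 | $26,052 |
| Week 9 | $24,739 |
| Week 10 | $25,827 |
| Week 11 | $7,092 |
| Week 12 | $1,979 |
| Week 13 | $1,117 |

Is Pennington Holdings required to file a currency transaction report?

Week 2–Week 5: $1,531 + $46,529 + $38,243 + $26,089 = $112,392 (under)
Week 3–Week 6: $46,529 + $38,243 + $26,089 + $87,453 = $198,314 (over)
Week 4–Week 7: $38,243 + $26,089 + $87,453 + $1,262 = $153,047 (under)
Week 5–Week 8: $26,089 + $87,453 + $1,262 + $26,052 = $140,856 (under)
Week 6–Week 9: $87,453 + $1,262 + $26,052 + $24,739 = $139,506 (under)
Week 7–Week 10: $1,262 + $26,052 + $24,739 + $25,827 = $77,880 (under)
Week 8–Week 11: $26,052 + $24,739 + $25,827 + $7,092 = $83,710 (under)
Week 9–Week 12: $24,739 + $25,827 + $7,092 + $1,979 = $59,637 (under)
Week 10–Week 13: $25,827 + $7,092 + $1,979 + $1,117 = $36,015 (under)
At least one window exceeds $189,000.

Yes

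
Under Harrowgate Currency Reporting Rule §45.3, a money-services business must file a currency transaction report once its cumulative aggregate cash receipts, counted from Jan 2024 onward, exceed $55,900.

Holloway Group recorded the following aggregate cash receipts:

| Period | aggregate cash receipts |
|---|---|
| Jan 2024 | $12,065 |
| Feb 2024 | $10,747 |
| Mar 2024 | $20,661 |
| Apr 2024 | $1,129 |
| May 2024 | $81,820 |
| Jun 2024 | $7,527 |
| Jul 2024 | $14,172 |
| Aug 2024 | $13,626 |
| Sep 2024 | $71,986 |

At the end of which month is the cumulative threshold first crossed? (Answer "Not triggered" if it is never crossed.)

Through Jan 2024: $12,065
Through Feb 2024: $22,812
Through Mar 2024: $43,473
Through Apr 2024: $44,602
Through May 2024: $126,422 ← exceeds threshold

May 2024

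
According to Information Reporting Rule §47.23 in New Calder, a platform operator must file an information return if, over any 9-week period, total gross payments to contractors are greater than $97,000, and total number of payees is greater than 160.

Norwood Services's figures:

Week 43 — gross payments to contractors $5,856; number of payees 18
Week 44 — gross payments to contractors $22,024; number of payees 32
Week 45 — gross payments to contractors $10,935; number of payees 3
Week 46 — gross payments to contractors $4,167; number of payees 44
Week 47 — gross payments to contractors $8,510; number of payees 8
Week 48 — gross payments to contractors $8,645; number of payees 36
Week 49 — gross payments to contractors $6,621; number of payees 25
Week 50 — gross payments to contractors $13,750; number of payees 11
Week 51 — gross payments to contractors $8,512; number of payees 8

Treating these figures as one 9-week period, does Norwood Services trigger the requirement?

Total gross payments to contractors: $5,856 + $22,024 + $10,935 + $4,167 + $8,510 + $8,645 + $6,621 + $13,750 + $8,512 = $89,020 (≤ $97,000).
Total number of payees: 18 + 32 + 3 + 44 + 8 + 36 + 25 + 11 + 8 = 185 (> 160).
The test is 'and': the rule requires both, and at least one is not exceeded.

No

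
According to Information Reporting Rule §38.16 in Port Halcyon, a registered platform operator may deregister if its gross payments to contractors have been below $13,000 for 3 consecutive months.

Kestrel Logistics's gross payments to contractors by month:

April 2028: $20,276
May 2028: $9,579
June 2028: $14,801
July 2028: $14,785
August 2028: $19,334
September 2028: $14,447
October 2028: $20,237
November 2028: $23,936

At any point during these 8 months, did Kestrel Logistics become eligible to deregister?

Months below $13,000: May 2028.
Longest run of consecutive months below the threshold: 1.
1 < 3, so Kestrel Logistics never became eligible.

No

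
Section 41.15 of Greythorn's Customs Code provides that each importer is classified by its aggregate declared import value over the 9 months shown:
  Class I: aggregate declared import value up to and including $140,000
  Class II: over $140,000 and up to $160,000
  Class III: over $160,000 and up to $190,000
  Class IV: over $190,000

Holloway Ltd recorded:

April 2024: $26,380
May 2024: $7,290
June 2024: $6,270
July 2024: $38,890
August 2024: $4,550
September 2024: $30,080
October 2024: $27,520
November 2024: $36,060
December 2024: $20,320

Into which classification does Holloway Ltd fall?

Aggregate declared import value: $26,380 + $7,290 + $6,270 + $38,890 + $4,550 + $30,080 + $27,520 + $36,060 + $20,320 = $197,360.
$197,360 > $190,000, so Class IV applies.

Class IV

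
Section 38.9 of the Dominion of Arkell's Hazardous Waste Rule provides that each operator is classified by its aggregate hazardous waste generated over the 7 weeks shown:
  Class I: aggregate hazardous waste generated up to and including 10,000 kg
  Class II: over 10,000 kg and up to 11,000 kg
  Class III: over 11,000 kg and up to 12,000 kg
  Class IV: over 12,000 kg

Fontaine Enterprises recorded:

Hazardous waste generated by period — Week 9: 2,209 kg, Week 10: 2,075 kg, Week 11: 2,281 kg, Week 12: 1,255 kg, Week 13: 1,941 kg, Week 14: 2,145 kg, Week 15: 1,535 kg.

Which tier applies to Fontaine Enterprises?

Class IV

Aggregate hazardous waste generated: 2,209 kg + 2,075 kg + 2,281 kg + 1,255 kg + 1,941 kg + 2,145 kg + 1,535 kg = 13,441 kg.
13,441 kg > 12,000 kg, so Class IV applies.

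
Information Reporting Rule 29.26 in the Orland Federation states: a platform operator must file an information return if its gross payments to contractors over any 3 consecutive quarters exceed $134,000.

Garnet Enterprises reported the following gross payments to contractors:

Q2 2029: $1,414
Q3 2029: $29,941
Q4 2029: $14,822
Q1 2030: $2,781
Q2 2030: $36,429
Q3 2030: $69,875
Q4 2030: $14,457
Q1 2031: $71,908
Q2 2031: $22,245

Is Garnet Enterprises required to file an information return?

Q2 2029–Q4 2029: $1,414 + $29,941 + $14,822 = $46,177 (under)
Q3 2029–Q1 2030: $29,941 + $14,822 + $2,781 = $47,544 (under)
Q4 2029–Q2 2030: $14,822 + $2,781 + $36,429 = $54,032 (under)
Q1 2030–Q3 2030: $2,781 + $36,429 + $69,875 = $109,085 (under)
Q2 2030–Q4 2030: $36,429 + $69,875 + $14,457 = $120,761 (under)
Q3 2030–Q1 2031: $69,875 + $14,457 + $71,908 = $156,240 (over)
Q4 2030–Q2 2031: $14,457 + $71,908 + $22,245 = $108,610 (under)
At least one window exceeds $134,000.

Yes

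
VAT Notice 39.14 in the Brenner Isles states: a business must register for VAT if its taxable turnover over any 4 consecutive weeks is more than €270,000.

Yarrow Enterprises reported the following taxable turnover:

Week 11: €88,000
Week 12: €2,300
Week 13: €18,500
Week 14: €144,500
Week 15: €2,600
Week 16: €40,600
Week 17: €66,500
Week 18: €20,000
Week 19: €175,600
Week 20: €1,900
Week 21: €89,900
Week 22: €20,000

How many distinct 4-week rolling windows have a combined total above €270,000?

Week 11–Week 14: €88,000 + €2,300 + €18,500 + €144,500 = €253,300 (under)
Week 12–Week 15: €2,300 + €18,500 + €144,500 + €2,600 = €167,900 (under)
Week 13–Week 16: €18,500 + €144,500 + €2,600 + €40,600 = €206,200 (under)
Week 14–Week 17: €144,500 + €2,600 + €40,600 + €66,500 = €254,200 (under)
Week 15–Week 18: €2,600 + €40,600 + €66,500 + €20,000 = €129,700 (under)
Week 16–Week 19: €40,600 + €66,500 + €20,000 + €175,600 = €302,700 (over)
Week 17–Week 20: €66,500 + €20,000 + €175,600 + €1,900 = €264,000 (under)
Week 18–Week 21: €20,000 + €175,600 + €1,900 + €89,900 = €287,400 (over)
Week 19–Week 22: €175,600 + €1,900 + €89,900 + €20,000 = €287,400 (over)
3 windows exceed the threshold.

3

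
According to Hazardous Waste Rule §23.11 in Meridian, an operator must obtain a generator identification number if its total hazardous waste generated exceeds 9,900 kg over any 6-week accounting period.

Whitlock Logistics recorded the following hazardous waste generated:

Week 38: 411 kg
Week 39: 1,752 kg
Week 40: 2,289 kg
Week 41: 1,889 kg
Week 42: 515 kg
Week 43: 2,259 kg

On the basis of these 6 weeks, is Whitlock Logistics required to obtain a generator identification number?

No

Total hazardous waste generated: 411 kg + 1,752 kg + 2,289 kg + 1,889 kg + 515 kg + 2,259 kg = 9,115 kg.
9,115 kg ≤ 9,900 kg, so the threshold is not exceeded.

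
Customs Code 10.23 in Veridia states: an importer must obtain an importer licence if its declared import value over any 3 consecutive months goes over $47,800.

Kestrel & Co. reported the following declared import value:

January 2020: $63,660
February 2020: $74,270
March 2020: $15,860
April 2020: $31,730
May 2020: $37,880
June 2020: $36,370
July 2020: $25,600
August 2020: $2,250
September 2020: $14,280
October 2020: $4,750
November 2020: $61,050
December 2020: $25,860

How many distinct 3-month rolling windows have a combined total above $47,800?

8

January 2020–March 2020: $63,660 + $74,270 + $15,860 = $153,790 (over)
February 2020–April 2020: $74,270 + $15,860 + $31,730 = $121,860 (over)
March 2020–May 2020: $15,860 + $31,730 + $37,880 = $85,470 (over)
April 2020–June 2020: $31,730 + $37,880 + $36,370 = $105,980 (over)
May 2020–July 2020: $37,880 + $36,370 + $25,600 = $99,850 (over)
June 2020–August 2020: $36,370 + $25,600 + $2,250 = $64,220 (over)
July 2020–September 2020: $25,600 + $2,250 + $14,280 = $42,130 (under)
August 2020–October 2020: $2,250 + $14,280 + $4,750 = $21,280 (under)
September 2020–November 2020: $14,280 + $4,750 + $61,050 = $80,080 (over)
October 2020–December 2020: $4,750 + $61,050 + $25,860 = $91,660 (over)
8 windows exceed the threshold.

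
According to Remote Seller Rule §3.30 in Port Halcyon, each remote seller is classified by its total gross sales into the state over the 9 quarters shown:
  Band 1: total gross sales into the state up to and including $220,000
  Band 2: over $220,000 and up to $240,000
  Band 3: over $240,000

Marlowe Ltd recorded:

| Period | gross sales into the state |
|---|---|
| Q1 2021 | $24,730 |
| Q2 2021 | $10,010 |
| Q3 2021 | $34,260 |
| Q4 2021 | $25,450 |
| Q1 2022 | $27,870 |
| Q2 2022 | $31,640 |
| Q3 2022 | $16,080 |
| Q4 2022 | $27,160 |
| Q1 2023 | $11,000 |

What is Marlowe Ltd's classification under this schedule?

Band 1

Total gross sales into the state: $24,730 + $10,010 + $34,260 + $25,450 + $27,870 + $31,640 + $16,080 + $27,160 + $11,000 = $208,200.
$208,200 ≤ $220,000, so Band 1 applies.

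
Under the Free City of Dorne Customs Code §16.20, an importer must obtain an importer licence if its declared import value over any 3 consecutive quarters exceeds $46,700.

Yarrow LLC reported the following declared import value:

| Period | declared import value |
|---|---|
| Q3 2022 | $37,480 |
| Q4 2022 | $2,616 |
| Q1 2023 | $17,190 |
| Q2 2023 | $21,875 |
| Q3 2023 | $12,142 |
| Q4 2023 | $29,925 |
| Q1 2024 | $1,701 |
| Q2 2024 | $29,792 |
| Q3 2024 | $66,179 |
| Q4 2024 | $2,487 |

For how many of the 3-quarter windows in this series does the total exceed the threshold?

Q3 2022–Q1 2023: $37,480 + $2,616 + $17,190 = $57,286 (over)
Q4 2022–Q2 2023: $2,616 + $17,190 + $21,875 = $41,681 (under)
Q1 2023–Q3 2023: $17,190 + $21,875 + $12,142 = $51,207 (over)
Q2 2023–Q4 2023: $21,875 + $12,142 + $29,925 = $63,942 (over)
Q3 2023–Q1 2024: $12,142 + $29,925 + $1,701 = $43,768 (under)
Q4 2023–Q2 2024: $29,925 + $1,701 + $29,792 = $61,418 (over)
Q1 2024–Q3 2024: $1,701 + $29,792 + $66,179 = $97,672 (over)
Q2 2024–Q4 2024: $29,792 + $66,179 + $2,487 = $98,458 (over)
6 windows exceed the threshold.

6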